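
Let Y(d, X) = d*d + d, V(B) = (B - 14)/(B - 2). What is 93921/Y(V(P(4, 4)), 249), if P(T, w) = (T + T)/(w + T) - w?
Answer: 2348025/374 ≈ 6278.1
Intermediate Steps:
P(T, w) = -w + 2*T/(T + w) (P(T, w) = (2*T)/(T + w) - w = 2*T/(T + w) - w = -w + 2*T/(T + w))
V(B) = (-14 + B)/(-2 + B)
Y(d, X) = d + d² (Y(d, X) = d² + d = d + d²)
93921/Y(V(P(4, 4)), 249) = 93921/((((-14 + (-1*4² + 2*4 - 1*4*4)/(4 + 4))/(-2 + (-1*4² + 2*4 - 1*4*4)/(4 + 4)))*(1 + (-14 + (-1*4² + 2*4 - 1*4*4)/(4 + 4))/(-2 + (-1*4² + 2*4 - 1*4*4)/(4 + 4))))) = 93921/((((-14 + (-1*16 + 8 - 16)/8)/(-2 + (-1*16 + 8 - 16)/8))*(1 + (-14 + (-1*16 + 8 - 16)/8)/(-2 + (-1*16 + 8 - 16)/8)))) = 93921/((((-14 + (-16 + 8 - 16)/8)/(-2 + (-16 + 8 - 16)/8))*(1 + (-14 + (-16 + 8 - 16)/8)/(-2 + (-16 + 8 - 16)/8)))) = 93921/((((-14 + (⅛)*(-24))/(-2 + (⅛)*(-24)))*(1 + (-14 + (⅛)*(-24))/(-2 + (⅛)*(-24))))) = 93921/((((-14 - 3)/(-2 - 3))*(1 + (-14 - 3)/(-2 - 3)))) = 93921/(((-17/(-5))*(1 - 17/(-5)))) = 93921/(((-⅕*(-17))*(1 - ⅕*(-17)))) = 93921/((17*(1 + 17/5)/5)) = 93921/(((17/5)*(22/5))) = 93921/(374/25) = 93921*(25/374) = 2348025/374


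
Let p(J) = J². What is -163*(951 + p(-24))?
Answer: -248901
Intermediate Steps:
-163*(951 + p(-24)) = -163*(951 + (-24)²) = -163*(951 + 576) = -163*1527 = -248901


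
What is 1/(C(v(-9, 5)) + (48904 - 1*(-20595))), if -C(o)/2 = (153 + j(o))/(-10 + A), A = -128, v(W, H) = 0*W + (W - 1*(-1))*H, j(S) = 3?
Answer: 23/1598529 ≈ 1.4388e-5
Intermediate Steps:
v(W, H) = H*(1 + W) (v(W, H) = 0 + (W + 1)*H = 0 + (1 + W)*H = 0 + H*(1 + W) = H*(1 + W))
C(o) = 52/23 (C(o) = -2*(153 + 3)/(-10 - 128) = -312/(-138) = -312*(-1)/138 = -2*(-26/23) = 52/23)
1/(C(v(-9, 5)) + (48904 - 1*(-20595))) = 1/(52/23 + (48904 - 1*(-20595))) = 1/(52/23 + (48904 + 20595)) = 1/(52/23 + 69499) = 1/(1598529/23) = 23/1598529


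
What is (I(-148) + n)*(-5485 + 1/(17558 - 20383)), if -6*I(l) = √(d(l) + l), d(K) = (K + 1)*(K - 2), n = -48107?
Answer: 745424026482/2825 + 2582521*√21902/2825 ≈ 2.6400e+8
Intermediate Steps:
d(K) = (1 + K)*(-2 + K)
I(l) = -√(-2 + l²)/6 (I(l) = -√((-2 + l² - l) + l)/6 = -√(-2 + l²)/6)
(I(-148) + n)*(-5485 + 1/(17558 - 20383)) = (-√(-2 + (-148)²)/6 - 48107)*(-5485 + 1/(17558 - 20383)) = (-√(-2 + 21904)/6 - 48107)*(-5485 + 1/(-2825)) = (-√21902/6 - 48107)*(-5485 - 1/2825) = (-48107 - √21902/6)*(-15495126/2825) = 745424026482/2825 + 2582521*√21902/2825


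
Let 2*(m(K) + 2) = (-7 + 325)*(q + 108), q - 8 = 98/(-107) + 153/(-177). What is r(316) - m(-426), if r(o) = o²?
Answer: 515753583/6313 ≈ 81697.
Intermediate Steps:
q = 39265/6313 (q = 8 + (98/(-107) + 153/(-177)) = 8 + (98*(-1/107) + 153*(-1/177)) = 8 + (-98/107 - 51/59) = 8 - 11239/6313 = 39265/6313 ≈ 6.2197)
m(K) = 114637345/6313 (m(K) = -2 + ((-7 + 325)*(39265/6313 + 108))/2 = -2 + (318*(721069/6313))/2 = -2 + (½)*(229299942/6313) = -2 + 114649971/6313 = 114637345/6313)
r(316) - m(-426) = 316² - 1*114637345/6313 = 99856 - 114637345/6313 = 515753583/6313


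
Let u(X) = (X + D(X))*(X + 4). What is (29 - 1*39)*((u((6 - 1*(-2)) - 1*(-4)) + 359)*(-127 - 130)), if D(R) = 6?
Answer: 1662790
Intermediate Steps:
u(X) = (4 + X)*(6 + X) (u(X) = (X + 6)*(X + 4) = (6 + X)*(4 + X) = (4 + X)*(6 + X))
(29 - 1*39)*((u((6 - 1*(-2)) - 1*(-4)) + 359)*(-127 - 130)) = (29 - 1*39)*(((24 + ((6 - 1*(-2)) - 1*(-4))² + 10*((6 - 1*(-2)) - 1*(-4))) + 359)*(-127 - 130)) = (29 - 39)*(((24 + ((6 + 2) + 4)² + 10*((6 + 2) + 4)) + 359)*(-257)) = -10*((24 + (8 + 4)² + 10*(8 + 4)) + 359)*(-257) = -10*((24 + 12² + 10*12) + 359)*(-257) = -10*((24 + 144 + 120) + 359)*(-257) = -10*(288 + 359)*(-257) = -6470*(-257) = -10*(-166279) = 1662790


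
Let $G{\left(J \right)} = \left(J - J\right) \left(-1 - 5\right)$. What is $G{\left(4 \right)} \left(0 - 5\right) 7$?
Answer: $0$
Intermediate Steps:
$G{\left(J \right)} = 0$ ($G{\left(J \right)} = 0 \left(-6\right) = 0$)
$G{\left(4 \right)} \left(0 - 5\right) 7 = 0 \left(0 - 5\right) 7 = 0 \left(-5\right) 7 = 0 \cdot 7 = 0$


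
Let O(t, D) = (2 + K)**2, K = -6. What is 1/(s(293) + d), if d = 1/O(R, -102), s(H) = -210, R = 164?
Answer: -16/3359 ≈ -0.0047633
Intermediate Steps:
O(t, D) = 16 (O(t, D) = (2 - 6)**2 = (-4)**2 = 16)
d = 1/16 ≈ 0.062500
1/(s(293) + d) = 1/(-210 + 1/16) = 1/(-3359/16) = -16/3359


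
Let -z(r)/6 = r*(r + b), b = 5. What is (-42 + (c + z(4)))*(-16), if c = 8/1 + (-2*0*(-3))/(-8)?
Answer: 4000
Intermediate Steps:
c = 8 (c = 8*1 + (0*(-3))*(-⅛) = 8 + 0*(-⅛) = 8 + 0 = 8)
z(r) = -6*r*(5 + r) (z(r) = -6*r*(r + 5) = -6*r*(5 + r))
(-42 + (c + z(4)))*(-16) = (-42 + (8 - 6*4*(5 + 4)))*(-16) = (-42 + (8 - 6*4*9))*(-16) = (-42 + (8 - 216))*(-16) = (-42 - 208)*(-16) = -250*(-16) = 4000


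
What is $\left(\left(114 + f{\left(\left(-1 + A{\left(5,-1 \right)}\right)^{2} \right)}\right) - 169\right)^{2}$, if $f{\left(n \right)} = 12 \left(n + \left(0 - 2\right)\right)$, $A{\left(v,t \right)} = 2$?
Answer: $4489$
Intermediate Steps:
$f{\left(n \right)} = -24 + 12 n$ ($f{\left(n \right)} = 12 \left(n - 2\right) = 12 \left(-2 + n\right) = -24 + 12 n$)
$\left(\left(114 + f{\left(\left(-1 + A{\left(5,-1 \right)}\right)^{2} \right)}\right) - 169\right)^{2} = \left(\left(114 - \left(24 - 12 \left(-1 + 2\right)^{2}\right)\right) - 169\right)^{2} = \left(\left(114 - \left(24 - 12 \cdot 1^{2}\right)\right) - 169\right)^{2} = \left(\left(114 + \left(-24 + 12 \cdot 1\right)\right) - 169\right)^{2} = \left(\left(114 + \left(-24 + 12\right)\right) - 169\right)^{2} = \left(\left(114 - 12\right) - 169\right)^{2} = \left(102 - 169\right)^{2} = \left(-67\right)^{2} = 4489$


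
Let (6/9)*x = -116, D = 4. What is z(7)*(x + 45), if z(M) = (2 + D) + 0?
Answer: -774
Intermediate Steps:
z(M) = 6 (z(M) = (2 + 4) + 0 = 6 + 0 = 6)
x = -174 (x = (3/2)*(-116) = -174)
z(7)*(x + 45) = 6*(-174 + 45) = 6*(-129) = -774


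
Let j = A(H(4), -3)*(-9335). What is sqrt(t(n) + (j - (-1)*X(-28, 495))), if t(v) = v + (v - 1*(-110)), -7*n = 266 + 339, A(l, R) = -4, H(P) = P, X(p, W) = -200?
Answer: 2*sqrt(454195)/7 ≈ 192.55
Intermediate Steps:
j = 37340 (j = -4*(-9335) = 37340)
n = -605/7 (n = -(266 + 339)/7 = -1/7*605 = -605/7 ≈ -86.429)
t(v) = 110 + 2*v (t(v) = v + (v + 110) = v + (110 + v) = 110 + 2*v)
sqrt(t(n) + (j - (-1)*X(-28, 495))) = sqrt((110 + 2*(-605/7)) + (37340 - (-1)*(-200))) = sqrt((110 - 1210/7) + (37340 - 1*200)) = sqrt(-440/7 + (37340 - 200)) = sqrt(-440/7 + 37140) = sqrt(259540/7) = 2*sqrt(454195)/7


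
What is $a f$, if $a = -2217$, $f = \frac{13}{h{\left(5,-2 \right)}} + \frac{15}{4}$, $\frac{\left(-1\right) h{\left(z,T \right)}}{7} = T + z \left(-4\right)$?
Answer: $- \frac{2618277}{308} \approx -8500.9$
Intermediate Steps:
$h{\left(z,T \right)} = - 7 T + 28 z$ ($h{\left(z,T \right)} = - 7 \left(T + z \left(-4\right)\right) = - 7 \left(T - 4 z\right) = - 7 T + 28 z$)
$f = \frac{1181}{308}$ ($f = \frac{13}{\left(-7\right) \left(-2\right) + 28 \cdot 5} + \frac{15}{4} = \frac{13}{14 + 140} + 15 \cdot \frac{1}{4} = \frac{13}{154} + \frac{15}{4} = \frac{1181}{308} \approx 3.8344$)
$a f = \left(-2217\right) \frac{1181}{308} = - \frac{2618277}{308}$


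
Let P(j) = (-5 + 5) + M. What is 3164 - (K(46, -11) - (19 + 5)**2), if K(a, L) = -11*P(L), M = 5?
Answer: 3795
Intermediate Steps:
P(j) = 5 (P(j) = (-5 + 5) + 5 = 0 + 5 = 5)
K(a, L) = -55 (K(a, L) = -11*5 = -55)
3164 - (K(46, -11) - (19 + 5)**2) = 3164 - (-55 - (19 + 5)**2) = 3164 - (-55 - 1*24**2) = 3164 - (-55 - 1*576) = 3164 - (-55 - 576) = 3164 - 1*(-631) = 3164 + 631 = 3795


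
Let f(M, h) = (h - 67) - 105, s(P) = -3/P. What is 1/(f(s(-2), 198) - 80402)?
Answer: -1/80376 ≈ -1.2442e-5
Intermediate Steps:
f(M, h) = -172 + h (f(M, h) = (-67 + h) - 105 = -172 + h)
1/(f(s(-2), 198) - 80402) = 1/((-172 + 198) - 80402) = 1/(26 - 80402) = 1/(-80376) = -1/80376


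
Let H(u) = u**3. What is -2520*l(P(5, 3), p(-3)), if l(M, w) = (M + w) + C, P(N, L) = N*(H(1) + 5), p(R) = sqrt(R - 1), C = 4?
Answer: -85680 - 5040*I ≈ -85680.0 - 5040.0*I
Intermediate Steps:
p(R) = sqrt(-1 + R)
P(N, L) = 6*N (P(N, L) = N*(1**3 + 5) = N*(1 + 5) = N*6 = 6*N)
l(M, w) = 4 + M + w (l(M, w) = (M + w) + 4 = 4 + M + w)
-2520*l(P(5, 3), p(-3)) = -2520*(4 + 6*5 + sqrt(-1 - 3)) = -2520*(4 + 30 + sqrt(-4)) = -2520*(4 + 30 + 2*I) = -2520*(34 + 2*I) = -85680 - 5040*I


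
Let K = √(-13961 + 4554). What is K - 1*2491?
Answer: -2491 + I*√9407 ≈ -2491.0 + 96.99*I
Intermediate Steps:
K = I*√9407 (K = √(-9407) = I*√9407 ≈ 96.99*I)
K - 1*2491 = I*√9407 - 1*2491 = I*√9407 - 2491 = -2491 + I*√9407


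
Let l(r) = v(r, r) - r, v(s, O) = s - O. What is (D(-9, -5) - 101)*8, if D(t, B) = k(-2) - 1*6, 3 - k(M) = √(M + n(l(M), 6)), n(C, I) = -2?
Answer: -832 - 16*I ≈ -832.0 - 16.0*I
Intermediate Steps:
l(r) = -r (l(r) = (r - r) - r = 0 - r = -r)
k(M) = 3 - √(-2 + M) (k(M) = 3 - √(M - 2) = 3 - √(-2 + M))
D(t, B) = -3 - 2*I (D(t, B) = (3 - √(-2 - 2)) - 1*6 = (3 - √(-4)) - 6 = (3 - 2*I) - 6 = -3 - 2*I)
(D(-9, -5) - 101)*8 = ((-3 - 2*I) - 101)*8 = (-104 - 2*I)*8 = -832 - 16*I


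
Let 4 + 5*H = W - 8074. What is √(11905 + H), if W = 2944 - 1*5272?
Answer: √245595/5 ≈ 99.115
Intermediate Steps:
W = -2328 (W = 2944 - 5272 = -2328)
H = -10406/5 (H = -⅘ + (-2328 - 8074)/5 = -⅘ + (⅕)*(-10402) = -⅘ - 10402/5 = -10406/5 ≈ -2081.2)
√(11905 + H) = √(11905 - 10406/5) = √(49119/5) = √245595/5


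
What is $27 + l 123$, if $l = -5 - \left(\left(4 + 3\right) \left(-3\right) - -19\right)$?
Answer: $-342$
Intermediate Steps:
$l = -3$ ($l = -5 - \left(7 \left(-3\right) + 19\right) = -5 - \left(-21 + 19\right) = -5 - -2 = -5 + 2 = -3$)
$27 + l 123 = 27 - 369 = -342$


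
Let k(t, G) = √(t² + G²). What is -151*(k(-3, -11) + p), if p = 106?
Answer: -16006 - 151*√130 ≈ -17728.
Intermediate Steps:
k(t, G) = √(G² + t²)
-151*(k(-3, -11) + p) = -151*(√((-11)² + (-3)²) + 106) = -151*(√(121 + 9) + 106) = -151*(√130 + 106) = -151*(106 + √130) = -16006 - 151*√130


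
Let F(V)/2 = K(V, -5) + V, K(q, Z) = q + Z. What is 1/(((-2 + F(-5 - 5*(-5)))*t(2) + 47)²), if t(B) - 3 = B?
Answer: 1/149769 ≈ 6.6769e-6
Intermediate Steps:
K(q, Z) = Z + q
F(V) = -10 + 4*V (F(V) = 2*((-5 + V) + V) = 2*(-5 + 2*V) = -10 + 4*V)
t(B) = 3 + B
1/(((-2 + F(-5 - 5*(-5)))*t(2) + 47)²) = 1/(((-2 + (-10 + 4*(-5 - 5*(-5))))*(3 + 2) + 47)²) = 1/(((-2 + (-10 + 4*(-5 + 25)))*5 + 47)²) = 1/(((-2 + (-10 + 4*20))*5 + 47)²) = 1/(((-2 + (-10 + 80))*5 + 47)²) = 1/(((-2 + 70)*5 + 47)²) = 1/((68*5 + 47)²) = 1/((340 + 47)²) = 1/(387²) = 1/149769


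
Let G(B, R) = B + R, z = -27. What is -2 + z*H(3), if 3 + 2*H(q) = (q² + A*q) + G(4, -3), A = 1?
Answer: -137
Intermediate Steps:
H(q) = -1 + q/2 + q²/2 (H(q) = -3/2 + ((q² + 1*q) + (4 - 3))/2 = -3/2 + ((q² + q) + 1)/2 = -3/2 + ((q + q²) + 1)/2 = -3/2 + (1 + q + q²)/2 = -3/2 + (½ + q/2 + q²/2) = -1 + q/2 + q²/2)
-2 + z*H(3) = -2 - 27*(-1 + (½)*3 + (½)*3²) = -2 - 27*(-1 + 3/2 + (½)*9) = -2 - 27*(-1 + 3/2 + 9/2) = -2 - 27*5 = -2 - 135 = -137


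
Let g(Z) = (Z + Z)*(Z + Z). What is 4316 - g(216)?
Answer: -182308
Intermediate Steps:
g(Z) = 4*Z**2 (g(Z) = (2*Z)*(2*Z) = 4*Z**2)
4316 - g(216) = 4316 - 4*216**2 = 4316 - 4*46656 = 4316 - 1*186624 = 4316 - 186624 = -182308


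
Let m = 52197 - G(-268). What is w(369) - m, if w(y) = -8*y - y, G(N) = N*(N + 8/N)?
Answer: 16314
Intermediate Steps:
m = -19635 (m = 52197 - (8 + (-268)²) = 52197 - (8 + 71824) = 52197 - 1*71832 = 52197 - 71832 = -19635)
w(y) = -9*y
w(369) - m = -9*369 - 1*(-19635) = -3321 + 19635 = 16314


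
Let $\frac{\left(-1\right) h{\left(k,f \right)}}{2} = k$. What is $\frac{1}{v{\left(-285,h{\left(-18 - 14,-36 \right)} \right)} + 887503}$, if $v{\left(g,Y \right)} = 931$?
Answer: $\frac{1}{888434} \approx 1.1256 \cdot 10^{-6}$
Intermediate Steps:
$h{\left(k,f \right)} = - 2 k$
$\frac{1}{v{\left(-285,h{\left(-18 - 14,-36 \right)} \right)} + 887503} = \frac{1}{931 + 887503} = \frac{1}{888434}$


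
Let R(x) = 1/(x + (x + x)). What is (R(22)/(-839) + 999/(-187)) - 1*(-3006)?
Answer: 2824693165/941358 ≈ 3000.7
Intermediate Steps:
R(x) = 1/(3*x) (R(x) = 1/(x + 2*x) = 1/(3*x))
(R(22)/(-839) + 999/(-187)) - 1*(-3006) = (((⅓)/22)/(-839) + 999/(-187)) - 1*(-3006) = (((⅓)*(1/22))*(-1/839) + 999*(-1/187)) + 3006 = ((1/66)*(-1/839) - 999/187) + 3006 = (-1/55374 - 999/187) + 3006 = -5028983/941358 + 3006 = 2824693165/941358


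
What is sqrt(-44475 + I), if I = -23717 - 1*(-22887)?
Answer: I*sqrt(45305) ≈ 212.85*I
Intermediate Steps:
I = -830 (I = -23717 + 22887 = -830)
sqrt(-44475 + I) = sqrt(-44475 - 830) = sqrt(-45305) = I*sqrt(45305)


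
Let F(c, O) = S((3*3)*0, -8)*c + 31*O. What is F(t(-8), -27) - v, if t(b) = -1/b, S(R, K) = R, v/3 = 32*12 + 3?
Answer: -1998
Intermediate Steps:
v = 1161 (v = 3*(32*12 + 3) = 3*(384 + 3) = 3*387 = 1161)
F(c, O) = 31*O (F(c, O) = ((3*3)*0)*c + 31*O = (9*0)*c + 31*O = 0*c + 31*O = 0 + 31*O = 31*O)
F(t(-8), -27) - v = 31*(-27) - 1*1161 = -837 - 1161 = -1998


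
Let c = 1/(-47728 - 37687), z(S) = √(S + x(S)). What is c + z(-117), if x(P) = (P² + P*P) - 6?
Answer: -1/85415 + √27255 ≈ 165.09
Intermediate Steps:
x(P) = -6 + 2*P² (x(P) = (P² + P²) - 6 = 2*P² - 6 = -6 + 2*P²)
z(S) = √(-6 + S + 2*S²) (z(S) = √(S + (-6 + 2*S²)) = √(-6 + S + 2*S²))
c = -1/85415 (c = 1/(-85415) = -1/85415 ≈ -1.1708e-5)
c + z(-117) = -1/85415 + √(-6 - 117 + 2*(-117)²) = -1/85415 + √(-6 - 117 + 2*13689) = -1/85415 + √(-6 - 117 + 27378) = -1/85415 + √27255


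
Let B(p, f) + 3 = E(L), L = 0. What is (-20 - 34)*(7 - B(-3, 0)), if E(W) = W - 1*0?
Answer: -540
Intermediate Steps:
E(W) = W (E(W) = W + 0 = W)
B(p, f) = -3 (B(p, f) = -3 + 0 = -3)
(-20 - 34)*(7 - B(-3, 0)) = (-20 - 34)*(7 - 1*(-3)) = -54*(7 + 3) = -54*10 = -540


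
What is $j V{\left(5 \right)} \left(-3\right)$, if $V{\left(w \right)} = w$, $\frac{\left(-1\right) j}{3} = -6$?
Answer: $-270$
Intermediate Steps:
$j = 18$ ($j = \left(-3\right) \left(-6\right) = 18$)
$j V{\left(5 \right)} \left(-3\right) = 18 \cdot 5 \left(-3\right) = 90 \left(-3\right) = -270$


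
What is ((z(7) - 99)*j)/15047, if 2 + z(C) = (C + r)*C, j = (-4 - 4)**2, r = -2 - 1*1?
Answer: -4672/15047 ≈ -0.31049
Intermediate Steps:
r = -3 (r = -2 - 1 = -3)
j = 64 (j = (-8)**2 = 64)
z(C) = -2 + C*(-3 + C) (z(C) = -2 + (C - 3)*C = -2 + (-3 + C)*C = -2 + C*(-3 + C))
((z(7) - 99)*j)/15047 = (((-2 + 7**2 - 3*7) - 99)*64)/15047 = (((-2 + 49 - 21) - 99)*64)*(1/15047) = ((26 - 99)*64)*(1/15047) = -73*64*(1/15047) = -4672*1/15047 = -4672/15047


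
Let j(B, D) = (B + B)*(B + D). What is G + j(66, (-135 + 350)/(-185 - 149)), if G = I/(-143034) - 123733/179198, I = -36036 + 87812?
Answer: 18461510748082229/2140222462122 ≈ 8626.0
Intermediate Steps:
I = 51776
j(B, D) = 2*B*(B + D) (j(B, D) = (2*B)*(B + D) = 2*B*(B + D))
G = -13488090785/12815703366 (G = 51776/(-143034) - 123733/179198 = 51776*(-1/143034) - 123733*1/179198 = -25888/71517 - 123733/179198 = -13488090785/12815703366 ≈ -1.0525)
G + j(66, (-135 + 350)/(-185 - 149)) = -13488090785/12815703366 + 2*66*(66 + (-135 + 350)/(-185 - 149)) = -13488090785/12815703366 + 2*66*(66 + 215/(-334)) = -13488090785/12815703366 + 2*66*(66 + 215*(-1/334)) = -13488090785/12815703366 + 2*66*(66 - 215/334) = -13488090785/12815703366 + 2*66*(21829/334) = -13488090785/12815703366 + 1440714/167 = 18461510748082229/2140222462122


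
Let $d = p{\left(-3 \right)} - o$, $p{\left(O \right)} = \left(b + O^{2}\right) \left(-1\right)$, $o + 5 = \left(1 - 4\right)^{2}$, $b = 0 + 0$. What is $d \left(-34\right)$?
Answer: $442$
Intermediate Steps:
$b = 0$
$o = 4$ ($o = -5 + \left(1 - 4\right)^{2} = -5 + \left(-3\right)^{2} = -5 + 9 = 4$)
$p{\left(O \right)} = - O^{2}$ ($p{\left(O \right)} = \left(0 + O^{2}\right) \left(-1\right) = O^{2} \left(-1\right) = - O^{2}$)
$d = -13$ ($d = - \left(-3\right)^{2} - 4 = \left(-1\right) 9 - 4 = -9 - 4 = -13$)
$d \left(-34\right) = \left(-13\right) \left(-34\right) = 442$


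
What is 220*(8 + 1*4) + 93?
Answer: 2733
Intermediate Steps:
220*(8 + 1*4) + 93 = 220*(8 + 4) + 93 = 220*12 + 93 = 2640 + 93 = 2733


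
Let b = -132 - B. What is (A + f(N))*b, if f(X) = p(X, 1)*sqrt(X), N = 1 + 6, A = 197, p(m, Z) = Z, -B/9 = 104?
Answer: 158388 + 804*sqrt(7) ≈ 1.6052e+5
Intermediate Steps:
B = -936 (B = -9*104 = -936)
N = 7
b = 804 (b = -132 - 1*(-936) = -132 + 936 = 804)
f(X) = sqrt(X) (f(X) = 1*sqrt(X) = sqrt(X))
(A + f(N))*b = (197 + sqrt(7))*804 = 158388 + 804*sqrt(7)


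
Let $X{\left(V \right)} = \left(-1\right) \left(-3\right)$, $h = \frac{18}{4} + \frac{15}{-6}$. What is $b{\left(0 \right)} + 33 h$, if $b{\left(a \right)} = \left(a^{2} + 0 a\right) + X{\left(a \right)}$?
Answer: $69$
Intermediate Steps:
$h = 2$ ($h = 18 \cdot \frac{1}{4} + 15 \left(- \frac{1}{6}\right) = \frac{9}{2} - \frac{5}{2} = 2$)
$X{\left(V \right)} = 3$
$b{\left(a \right)} = 3 + a^{2}$ ($b{\left(a \right)} = \left(a^{2} + 0 a\right) + 3 = \left(a^{2} + 0\right) + 3 = a^{2} + 3 = 3 + a^{2}$)
$b{\left(0 \right)} + 33 h = \left(3 + 0^{2}\right) + 33 \cdot 2 = \left(3 + 0\right) + 66 = 3 + 66 = 69$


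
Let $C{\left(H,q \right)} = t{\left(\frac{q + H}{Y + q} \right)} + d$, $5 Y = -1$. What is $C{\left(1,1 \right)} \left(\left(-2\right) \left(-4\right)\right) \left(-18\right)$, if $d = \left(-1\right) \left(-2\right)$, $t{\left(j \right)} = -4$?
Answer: $288$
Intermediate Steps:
$Y = - \frac{1}{5}$ ($Y = \frac{1}{5} \left(-1\right) = - \frac{1}{5} \approx -0.2$)
$d = 2$
$C{\left(H,q \right)} = -2$ ($C{\left(H,q \right)} = -4 + 2 = -2$)
$C{\left(1,1 \right)} \left(\left(-2\right) \left(-4\right)\right) \left(-18\right) = - 2 \left(\left(-2\right) \left(-4\right)\right) \left(-18\right) = \left(-2\right) 8 \left(-18\right) = \left(-16\right) \left(-18\right) = 288$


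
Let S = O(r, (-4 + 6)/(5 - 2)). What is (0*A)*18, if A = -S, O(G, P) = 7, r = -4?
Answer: 0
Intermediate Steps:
S = 7
A = -7 (A = -1*7 = -7)
(0*A)*18 = (0*(-7))*18 = 0*18 = 0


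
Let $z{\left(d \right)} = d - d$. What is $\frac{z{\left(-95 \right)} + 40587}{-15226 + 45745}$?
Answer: $\frac{13529}{10173} \approx 1.3299$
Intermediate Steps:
$z{\left(d \right)} = 0$
$\frac{z{\left(-95 \right)} + 40587}{-15226 + 45745} = \frac{0 + 40587}{-15226 + 45745} = \frac{40587}{30519} = 40587 \cdot \frac{1}{30519} = \frac{13529}{10173}$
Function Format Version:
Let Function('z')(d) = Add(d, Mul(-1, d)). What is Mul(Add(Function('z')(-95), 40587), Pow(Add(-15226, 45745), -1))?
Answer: Rational(13529, 10173) ≈ 1.3299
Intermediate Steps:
Function('z')(d) = 0
Mul(Add(Function('z')(-95), 40587), Pow(Add(-15226, 45745), -1)) = Mul(Add(0, 40587), Pow(Add(-15226, 45745), -1)) = Mul(40587, Pow(30519, -1)) = Mul(40587, Rational(1, 30519)) = Rational(13529, 10173)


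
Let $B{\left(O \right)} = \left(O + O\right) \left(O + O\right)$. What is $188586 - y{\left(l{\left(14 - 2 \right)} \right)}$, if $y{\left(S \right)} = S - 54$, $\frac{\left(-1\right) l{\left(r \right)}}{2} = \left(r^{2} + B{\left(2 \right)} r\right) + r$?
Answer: $189336$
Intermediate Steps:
$B{\left(O \right)} = 4 O^{2}$ ($B{\left(O \right)} = 2 O 2 O = 4 O^{2}$)
$l{\left(r \right)} = - 34 r - 2 r^{2}$ ($l{\left(r \right)} = - 2 \left(\left(r^{2} + 4 \cdot 2^{2} r\right) + r\right) = - 2 \left(\left(r^{2} + 4 \cdot 4 r\right) + r\right) = - 2 \left(\left(r^{2} + 16 r\right) + r\right) = - 2 \left(r^{2} + 17 r\right) = - 34 r - 2 r^{2}$)
$y{\left(S \right)} = -54 + S$ ($y{\left(S \right)} = S - 54 = -54 + S$)
$188586 - y{\left(l{\left(14 - 2 \right)} \right)} = 188586 - \left(-54 - 2 \left(14 - 2\right) \left(17 + \left(14 - 2\right)\right)\right) = 188586 - \left(-54 - 24 \left(17 + 12\right)\right) = 188586 - \left(-54 - 24 \cdot 29\right) = 188586 - \left(-54 - 696\right) = 188586 - -750 = 188586 + 750 = 189336$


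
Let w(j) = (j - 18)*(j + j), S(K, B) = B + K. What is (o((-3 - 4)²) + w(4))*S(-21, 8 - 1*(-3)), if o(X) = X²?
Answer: -22890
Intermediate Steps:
w(j) = 2*j*(-18 + j) (w(j) = (-18 + j)*(2*j) = 2*j*(-18 + j))
(o((-3 - 4)²) + w(4))*S(-21, 8 - 1*(-3)) = (((-3 - 4)²)² + 2*4*(-18 + 4))*((8 - 1*(-3)) - 21) = (((-7)²)² + 2*4*(-14))*((8 + 3) - 21) = (49² - 112)*(11 - 21) = (2401 - 112)*(-10) = 2289*(-10) = -22890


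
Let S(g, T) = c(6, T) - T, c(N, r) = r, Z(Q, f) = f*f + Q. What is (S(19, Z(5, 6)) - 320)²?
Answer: 102400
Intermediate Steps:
Z(Q, f) = Q + f² (Z(Q, f) = f² + Q = Q + f²)
S(g, T) = 0 (S(g, T) = T - T = 0)
(S(19, Z(5, 6)) - 320)² = (0 - 320)² = (-320)² = 102400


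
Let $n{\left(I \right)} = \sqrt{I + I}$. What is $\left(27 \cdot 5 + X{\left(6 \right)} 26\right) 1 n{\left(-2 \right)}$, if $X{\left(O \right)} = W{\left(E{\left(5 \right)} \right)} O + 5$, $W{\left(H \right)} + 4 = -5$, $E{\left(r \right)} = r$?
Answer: $- 2278 i \approx - 2278.0 i$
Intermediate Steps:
$W{\left(H \right)} = -9$ ($W{\left(H \right)} = -4 - 5 = -9$)
$X{\left(O \right)} = 5 - 9 O$ ($X{\left(O \right)} = - 9 O + 5 = 5 - 9 O$)
$n{\left(I \right)} = \sqrt{2} \sqrt{I}$ ($n{\left(I \right)} = \sqrt{2 I} = \sqrt{2} \sqrt{I}$)
$\left(27 \cdot 5 + X{\left(6 \right)} 26\right) 1 n{\left(-2 \right)} = \left(27 \cdot 5 + \left(5 - 54\right) 26\right) 1 \sqrt{2} \sqrt{-2} = \left(135 + \left(5 - 54\right) 26\right) 1 \sqrt{2} i \sqrt{2} = \left(135 - 1274\right) 1 \cdot 2 i = \left(135 - 1274\right) 2 i = - 1139 \cdot 2 i = - 2278 i$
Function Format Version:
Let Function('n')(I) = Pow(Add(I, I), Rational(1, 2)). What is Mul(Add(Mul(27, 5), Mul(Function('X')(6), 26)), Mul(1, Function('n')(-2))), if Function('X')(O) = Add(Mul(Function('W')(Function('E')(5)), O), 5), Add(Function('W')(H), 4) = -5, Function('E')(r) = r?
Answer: Mul(-2278, I) ≈ Mul(-2278.0, I)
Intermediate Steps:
Function('W')(H) = -9 (Function('W')(H) = Add(-4, -5) = -9)
Function('X')(O) = Add(5, Mul(-9, O)) (Function('X')(O) = Add(Mul(-9, O), 5) = Add(5, Mul(-9, O)))
Function('n')(I) = Mul(Pow(2, Rational(1, 2)), Pow(I, Rational(1, 2))) (Function('n')(I) = Pow(Mul(2, I), Rational(1, 2)) = Mul(Pow(2, Rational(1, 2)), Pow(I, Rational(1, 2))))
Mul(Add(Mul(27, 5), Mul(Function('X')(6), 26)), Mul(1, Function('n')(-2))) = Mul(Add(Mul(27, 5), Mul(Add(5, Mul(-9, 6)), 26)), Mul(1, Mul(Pow(2, Rational(1, 2)), Pow(-2, Rational(1, 2))))) = Mul(Add(135, Mul(Add(5, -54), 26)), Mul(1, Mul(Pow(2, Rational(1, 2)), Mul(I, Pow(2, Rational(1, 2)))))) = Mul(Add(135, Mul(-49, 26)), Mul(1, Mul(2, I))) = Mul(Add(135, -1274), Mul(2, I)) = Mul(-1139, Mul(2, I)) = Mul(-2278, I)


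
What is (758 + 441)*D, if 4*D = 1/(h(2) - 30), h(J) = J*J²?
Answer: -109/8 ≈ -13.625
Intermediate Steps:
h(J) = J³
D = -1/88 (D = 1/(4*(2³ - 30)) = 1/(4*(8 - 30)) = (¼)/(-22) = (¼)*(-1/22) = -1/88 ≈ -0.011364)
(758 + 441)*D = (758 + 441)*(-1/88) = 1199*(-1/88) = -109/8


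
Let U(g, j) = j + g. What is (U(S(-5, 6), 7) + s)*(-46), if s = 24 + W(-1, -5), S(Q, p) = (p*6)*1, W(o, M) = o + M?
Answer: -2806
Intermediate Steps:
W(o, M) = M + o
S(Q, p) = 6*p (S(Q, p) = (6*p)*1 = 6*p)
U(g, j) = g + j
s = 18 (s = 24 + (-5 - 1) = 24 - 6 = 18)
(U(S(-5, 6), 7) + s)*(-46) = ((6*6 + 7) + 18)*(-46) = ((36 + 7) + 18)*(-46) = (43 + 18)*(-46) = 61*(-46) = -2806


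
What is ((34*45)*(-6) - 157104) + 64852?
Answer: -101432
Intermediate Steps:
((34*45)*(-6) - 157104) + 64852 = (1530*(-6) - 157104) + 64852 = (-9180 - 157104) + 64852 = -166284 + 64852 = -101432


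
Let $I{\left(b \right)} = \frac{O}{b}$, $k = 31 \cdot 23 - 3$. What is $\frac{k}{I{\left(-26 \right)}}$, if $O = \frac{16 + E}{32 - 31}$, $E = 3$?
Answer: $- \frac{18460}{19} \approx -971.58$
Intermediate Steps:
$O = 19$ ($O = \frac{16 + 3}{32 - 31} = \frac{19}{1} = 19 \cdot 1 = 19$)
$k = 710$ ($k = 713 - 3 = 710$)
$I{\left(b \right)} = \frac{19}{b}$
$\frac{k}{I{\left(-26 \right)}} = \frac{710}{19 \frac{1}{-26}} = \frac{710}{19 \left(- \frac{1}{26}\right)} = \frac{710}{- \frac{19}{26}} = 710 \left(- \frac{26}{19}\right) = - \frac{18460}{19}$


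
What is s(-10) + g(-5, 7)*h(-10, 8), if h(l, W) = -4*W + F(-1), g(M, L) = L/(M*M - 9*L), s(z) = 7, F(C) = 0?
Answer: 245/19 ≈ 12.895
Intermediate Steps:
g(M, L) = L/(M² - 9*L)
h(l, W) = -4*W (h(l, W) = -4*W + 0 = -4*W)
s(-10) + g(-5, 7)*h(-10, 8) = 7 + (-1*7/(-1*(-5)² + 9*7))*(-4*8) = 7 - 1*7/(-1*25 + 63)*(-32) = 7 - 1*7/(-25 + 63)*(-32) = 7 - 1*7/38*(-32) = 7 - 1*7*1/38*(-32) = 7 - 7/38*(-32) = 7 + 112/19 = 245/19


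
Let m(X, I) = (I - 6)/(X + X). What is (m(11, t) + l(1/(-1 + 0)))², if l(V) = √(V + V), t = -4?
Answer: (5 - 11*I*√2)²/121 ≈ -1.7934 - 1.2856*I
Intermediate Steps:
m(X, I) = (-6 + I)/(2*X) (m(X, I) = (-6 + I)/((2*X)) = (-6 + I)*(1/(2*X)) = (-6 + I)/(2*X))
l(V) = √2*√V (l(V) = √(2*V) = √2*√V)
(m(11, t) + l(1/(-1 + 0)))² = ((½)*(-6 - 4)/11 + √2*√(1/(-1 + 0)))² = ((½)*(1/11)*(-10) + √2*√(1/(-1)))² = (-5/11 + √2*√(-1))² = (-5/11 + √2*I)² = (-5/11 + I*√2)²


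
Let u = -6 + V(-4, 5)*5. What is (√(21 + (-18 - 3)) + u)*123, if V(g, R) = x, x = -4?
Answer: -3198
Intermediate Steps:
V(g, R) = -4
u = -26 (u = -6 - 4*5 = -6 - 20 = -26)
(√(21 + (-18 - 3)) + u)*123 = (√(21 + (-18 - 3)) - 26)*123 = (√(21 - 21) - 26)*123 = (√0 - 26)*123 = (0 - 26)*123 = -26*123 = -3198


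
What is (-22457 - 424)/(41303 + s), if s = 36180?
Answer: -22881/77483 ≈ -0.29530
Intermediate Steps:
(-22457 - 424)/(41303 + s) = (-22457 - 424)/(41303 + 36180) = -22881/77483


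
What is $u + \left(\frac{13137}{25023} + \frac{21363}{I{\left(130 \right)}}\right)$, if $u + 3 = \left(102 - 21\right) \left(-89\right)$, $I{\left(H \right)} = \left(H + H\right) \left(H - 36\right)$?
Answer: $- \frac{1469910124937}{203854040} \approx -7210.6$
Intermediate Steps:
$I{\left(H \right)} = 2 H \left(-36 + H\right)$
$u = -7212$ ($u = -3 + \left(102 - 21\right) \left(-89\right) = -3 + 81 \left(-89\right) = -3 - 7209 = -7212$)
$u + \left(\frac{13137}{25023} + \frac{21363}{I{\left(130 \right)}}\right) = -7212 + \left(\frac{13137}{25023} + \frac{21363}{2 \cdot 130 \left(-36 + 130\right)}\right) = -7212 + \left(13137 \cdot \frac{1}{25023} + \frac{21363}{2 \cdot 130 \cdot 94}\right) = -7212 + \left(\frac{4379}{8341} + \frac{21363}{24440}\right) = -7212 + \frac{285211543}{203854040} = - \frac{1469910124937}{203854040}$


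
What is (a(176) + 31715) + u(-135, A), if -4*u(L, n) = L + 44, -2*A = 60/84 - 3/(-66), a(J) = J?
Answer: 127655/4 ≈ 31914.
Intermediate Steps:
A = -117/308 (A = -(60/84 - 3/(-66))/2 = -(60*(1/84) - 3*(-1/66))/2 = -(5/7 + 1/22)/2 = -½*117/154 = -117/308 ≈ -0.37987)
u(L, n) = -11 - L/4 (u(L, n) = -(L + 44)/4 = -(44 + L)/4 = -11 - L/4)
(a(176) + 31715) + u(-135, A) = (176 + 31715) + (-11 - ¼*(-135)) = 31891 + (-11 + 135/4) = 31891 + 91/4 = 127655/4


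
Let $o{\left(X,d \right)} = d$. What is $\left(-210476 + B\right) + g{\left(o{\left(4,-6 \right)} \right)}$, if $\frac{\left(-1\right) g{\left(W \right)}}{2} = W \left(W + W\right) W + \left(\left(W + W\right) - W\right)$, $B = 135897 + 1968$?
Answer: $-71735$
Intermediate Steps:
$B = 137865$
$g{\left(W \right)} = - 4 W^{3} - 2 W$ ($g{\left(W \right)} = - 2 \left(W \left(W + W\right) W + \left(\left(W + W\right) - W\right)\right) = - 2 \left(W 2 W W + \left(2 W - W\right)\right) = - 2 \left(2 W^{2} W + W\right) = - 2 \left(2 W^{3} + W\right) = - 2 \left(W + 2 W^{3}\right) = - 4 W^{3} - 2 W$)
$\left(-210476 + B\right) + g{\left(o{\left(4,-6 \right)} \right)} = \left(-210476 + 137865\right) - \left(-12 + 4 \left(-6\right)^{3}\right) = -72611 + \left(\left(-4\right) \left(-216\right) + 12\right) = -72611 + \left(864 + 12\right) = -72611 + 876 = -71735$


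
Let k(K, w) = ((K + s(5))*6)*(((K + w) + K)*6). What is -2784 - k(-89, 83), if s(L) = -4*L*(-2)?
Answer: -170364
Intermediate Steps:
s(L) = 8*L
k(K, w) = (240 + 6*K)*(6*w + 12*K) (k(K, w) = ((K + 8*5)*6)*(((K + w) + K)*6) = ((K + 40)*6)*((w + 2*K)*6) = ((40 + K)*6)*(6*w + 12*K) = (240 + 6*K)*(6*w + 12*K))
-2784 - k(-89, 83) = -2784 - (72*(-89)² + 1440*83 + 2880*(-89) + 36*(-89)*83) = -2784 - (72*7921 + 119520 - 256320 - 265932) = -2784 - (570312 + 119520 - 256320 - 265932) = -2784 - 1*167580 = -2784 - 167580 = -170364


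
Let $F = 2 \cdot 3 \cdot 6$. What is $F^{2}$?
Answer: $1296$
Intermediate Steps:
$F = 36$ ($F = 6 \cdot 6 = 36$)
$F^{2} = 36^{2} = 1296$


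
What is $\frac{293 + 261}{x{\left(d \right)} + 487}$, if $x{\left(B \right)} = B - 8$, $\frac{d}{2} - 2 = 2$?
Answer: $\frac{554}{487} \approx 1.1376$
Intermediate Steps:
$d = 8$ ($d = 4 + 2 \cdot 2 = 4 + 4 = 8$)
$x{\left(B \right)} = -8 + B$ ($x{\left(B \right)} = B - 8 = -8 + B$)
$\frac{293 + 261}{x{\left(d \right)} + 487} = \frac{293 + 261}{\left(-8 + 8\right) + 487} = \frac{554}{0 + 487} = \frac{554}{487}$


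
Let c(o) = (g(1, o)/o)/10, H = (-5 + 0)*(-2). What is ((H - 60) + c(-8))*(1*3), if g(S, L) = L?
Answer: -1497/10 ≈ -149.70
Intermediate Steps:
H = 10 (H = -5*(-2) = 10)
c(o) = ⅒ (c(o) = (o/o)/10 = 1*(⅒) = ⅒)
((H - 60) + c(-8))*(1*3) = ((10 - 60) + ⅒)*(1*3) = (-50 + ⅒)*3 = -499/10*3 = -1497/10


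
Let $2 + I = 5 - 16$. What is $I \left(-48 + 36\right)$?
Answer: $156$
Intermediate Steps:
$I = -13$ ($I = -2 + \left(5 - 16\right) = -2 - 11 = -13$)
$I \left(-48 + 36\right) = - 13 \left(-48 + 36\right) = \left(-13\right) \left(-12\right) = 156$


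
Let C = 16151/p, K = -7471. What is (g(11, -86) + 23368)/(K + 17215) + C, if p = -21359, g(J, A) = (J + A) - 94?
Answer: 3635829/2237872 ≈ 1.6247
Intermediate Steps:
g(J, A) = -94 + A + J (g(J, A) = (A + J) - 94 = -94 + A + J)
C = -521/689 (C = 16151/(-21359) = 16151*(-1/21359) = -521/689 ≈ -0.75617)
(g(11, -86) + 23368)/(K + 17215) + C = ((-94 - 86 + 11) + 23368)/(-7471 + 17215) - 521/689 = (-169 + 23368)/9744 - 521/689 = 23199*(1/9744) - 521/689 = 7733/3248 - 521/689 = 3635829/2237872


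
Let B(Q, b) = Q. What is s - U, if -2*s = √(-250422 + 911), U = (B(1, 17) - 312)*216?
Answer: 67176 - I*√249511/2 ≈ 67176.0 - 249.76*I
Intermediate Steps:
U = -67176 (U = (1 - 312)*216 = -311*216 = -67176)
s = -I*√249511/2 (s = -√(-250422 + 911)/2 = -I*√249511/2 ≈ -249.76*I)
s - U = -I*√249511/2 - 1*(-67176) = -I*√249511/2 + 67176 = 67176 - I*√249511/2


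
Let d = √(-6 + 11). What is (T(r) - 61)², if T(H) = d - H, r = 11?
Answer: (72 - √5)² ≈ 4867.0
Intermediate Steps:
d = √5 ≈ 2.2361
T(H) = √5 - H
(T(r) - 61)² = ((√5 - 1*11) - 61)² = ((√5 - 11) - 61)² = ((-11 + √5) - 61)² = (-72 + √5)²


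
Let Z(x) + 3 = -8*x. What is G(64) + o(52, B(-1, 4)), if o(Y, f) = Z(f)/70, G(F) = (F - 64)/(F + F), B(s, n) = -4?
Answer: 29/70 ≈ 0.41429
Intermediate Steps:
Z(x) = -3 - 8*x
G(F) = (-64 + F)/(2*F) (G(F) = (-64 + F)/((2*F)) = (-64 + F)*(1/(2*F)) = (-64 + F)/(2*F))
o(Y, f) = -3/70 - 4*f/35 (o(Y, f) = (-3 - 8*f)/70 = (-3 - 8*f)*(1/70) = -3/70 - 4*f/35)
G(64) + o(52, B(-1, 4)) = (1/2)*(-64 + 64)/64 + (-3/70 - 4/35*(-4)) = (1/2)*(1/64)*0 + (-3/70 + 16/35) = 0 + 29/70 = 29/70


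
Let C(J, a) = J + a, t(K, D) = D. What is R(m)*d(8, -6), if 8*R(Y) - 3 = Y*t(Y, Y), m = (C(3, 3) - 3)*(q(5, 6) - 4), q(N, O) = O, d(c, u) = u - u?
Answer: 0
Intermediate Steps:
d(c, u) = 0
m = 6 (m = ((3 + 3) - 3)*(6 - 4) = (6 - 3)*2 = 3*2 = 6)
R(Y) = 3/8 + Y²/8 (R(Y) = 3/8 + (Y*Y)/8 = 3/8 + Y²/8)
R(m)*d(8, -6) = (3/8 + (⅛)*6²)*0 = (3/8 + (⅛)*36)*0 = (3/8 + 9/2)*0 = (39/8)*0 = 0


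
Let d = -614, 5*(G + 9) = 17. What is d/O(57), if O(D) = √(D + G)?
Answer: -614*√1285/257 ≈ -85.642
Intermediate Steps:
G = -28/5 (G = -9 + (⅕)*17 = -9 + 17/5 = -28/5 ≈ -5.6000)
O(D) = √(-28/5 + D) (O(D) = √(D - 28/5) = √(-28/5 + D))
d/O(57) = -614*5/√(-140 + 25*57) = -614*5/√(-140 + 1425) = -614*√1285/257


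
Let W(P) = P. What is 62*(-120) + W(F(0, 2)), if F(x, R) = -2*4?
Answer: -7448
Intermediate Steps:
F(x, R) = -8
62*(-120) + W(F(0, 2)) = 62*(-120) - 8 = -7440 - 8 = -7448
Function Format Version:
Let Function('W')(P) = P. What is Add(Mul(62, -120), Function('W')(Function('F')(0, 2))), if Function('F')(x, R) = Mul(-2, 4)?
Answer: -7448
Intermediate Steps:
Function('F')(x, R) = -8
Add(Mul(62, -120), Function('W')(Function('F')(0, 2))) = Add(Mul(62, -120), -8) = Add(-7440, -8) = -7448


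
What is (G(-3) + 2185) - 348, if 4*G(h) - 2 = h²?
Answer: 7359/4 ≈ 1839.8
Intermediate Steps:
G(h) = ½ + h²/4
(G(-3) + 2185) - 348 = ((½ + (¼)*(-3)²) + 2185) - 348 = ((½ + (¼)*9) + 2185) - 348 = ((½ + 9/4) + 2185) - 348 = (11/4 + 2185) - 348 = 8751/4 - 348 = 7359/4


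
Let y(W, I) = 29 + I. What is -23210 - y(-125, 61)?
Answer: -23300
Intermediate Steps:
-23210 - y(-125, 61) = -23210 - (29 + 61) = -23210 - 1*90 = -23210 - 90 = -23300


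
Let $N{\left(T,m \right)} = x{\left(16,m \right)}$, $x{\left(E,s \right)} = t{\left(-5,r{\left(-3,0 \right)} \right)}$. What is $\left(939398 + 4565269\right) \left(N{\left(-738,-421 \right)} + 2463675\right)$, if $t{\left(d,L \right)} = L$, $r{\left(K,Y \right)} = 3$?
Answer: $13561726985226$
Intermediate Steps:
$x{\left(E,s \right)} = 3$
$N{\left(T,m \right)} = 3$
$\left(939398 + 4565269\right) \left(N{\left(-738,-421 \right)} + 2463675\right) = \left(939398 + 4565269\right) \left(3 + 2463675\right) = 5504667 \cdot 2463678 = 13561726985226$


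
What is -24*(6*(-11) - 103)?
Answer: 4056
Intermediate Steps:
-24*(6*(-11) - 103) = -24*(-66 - 103) = -24*(-169) = 4056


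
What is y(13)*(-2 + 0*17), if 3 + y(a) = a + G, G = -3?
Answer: -14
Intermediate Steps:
y(a) = -6 + a (y(a) = -3 + (a - 3) = -3 + (-3 + a) = -6 + a)
y(13)*(-2 + 0*17) = (-6 + 13)*(-2 + 0*17) = 7*(-2 + 0) = 7*(-2) = -14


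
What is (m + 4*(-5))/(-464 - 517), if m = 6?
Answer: 14/981 ≈ 0.014271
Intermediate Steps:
(m + 4*(-5))/(-464 - 517) = (6 + 4*(-5))/(-464 - 517) = (6 - 20)/(-981) = -1/981*(-14) = 14/981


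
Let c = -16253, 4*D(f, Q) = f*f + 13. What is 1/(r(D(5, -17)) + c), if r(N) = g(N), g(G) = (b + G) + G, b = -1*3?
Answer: -1/16237 ≈ -6.1588e-5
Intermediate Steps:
D(f, Q) = 13/4 + f²/4 (D(f, Q) = (f*f + 13)/4 = (f² + 13)/4 = (13 + f²)/4 = 13/4 + f²/4)
b = -3
g(G) = -3 + 2*G (g(G) = (-3 + G) + G = -3 + 2*G)
r(N) = -3 + 2*N
1/(r(D(5, -17)) + c) = 1/((-3 + 2*(13/4 + (¼)*5²)) - 16253) = 1/((-3 + 2*(13/4 + (¼)*25)) - 16253) = 1/((-3 + 2*(13/4 + 25/4)) - 16253) = 1/((-3 + 2*(19/2)) - 16253) = 1/((-3 + 19) - 16253) = 1/(16 - 16253) = 1/(-16237) = -1/16237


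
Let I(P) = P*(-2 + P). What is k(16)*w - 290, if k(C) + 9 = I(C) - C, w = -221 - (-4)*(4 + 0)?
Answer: -41085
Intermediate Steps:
w = -205 (w = -221 - (-4)*4 = -221 - 1*(-16) = -221 + 16 = -205)
k(C) = -9 - C + C*(-2 + C) (k(C) = -9 + (C*(-2 + C) - C) = -9 + (-C + C*(-2 + C)) = -9 - C + C*(-2 + C))
k(16)*w - 290 = (-9 - 1*16 + 16*(-2 + 16))*(-205) - 290 = (-9 - 16 + 16*14)*(-205) - 290 = (-9 - 16 + 224)*(-205) - 290 = 199*(-205) - 290 = -40795 - 290 = -41085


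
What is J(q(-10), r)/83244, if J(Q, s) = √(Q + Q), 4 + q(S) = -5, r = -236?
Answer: I*√2/27748 ≈ 5.0966e-5*I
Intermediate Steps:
q(S) = -9 (q(S) = -4 - 5 = -9)
J(Q, s) = √2*√Q (J(Q, s) = √(2*Q) = √2*√Q)
J(q(-10), r)/83244 = (√2*√(-9))/83244 = (√2*(3*I))*(1/83244) = (3*I*√2)*(1/83244) = I*√2/27748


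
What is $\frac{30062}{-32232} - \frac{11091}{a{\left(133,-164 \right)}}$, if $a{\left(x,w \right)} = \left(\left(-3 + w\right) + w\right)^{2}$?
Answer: $- \frac{1825553947}{1765685076} \approx -1.0339$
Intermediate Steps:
$a{\left(x,w \right)} = \left(-3 + 2 w\right)^{2}$
$\frac{30062}{-32232} - \frac{11091}{a{\left(133,-164 \right)}} = \frac{30062}{-32232} - \frac{11091}{\left(-3 + 2 \left(-164\right)\right)^{2}} = 30062 \left(- \frac{1}{32232}\right) - \frac{11091}{\left(-3 - 328\right)^{2}} = - \frac{15031}{16116} - \frac{11091}{\left(-331\right)^{2}} = - \frac{15031}{16116} - \frac{11091}{109561} = - \frac{1825553947}{1765685076}$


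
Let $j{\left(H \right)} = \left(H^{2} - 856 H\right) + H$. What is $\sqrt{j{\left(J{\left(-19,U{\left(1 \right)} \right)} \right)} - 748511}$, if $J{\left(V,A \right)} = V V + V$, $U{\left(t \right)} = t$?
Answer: $i \sqrt{923957} \approx 961.23 i$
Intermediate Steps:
$J{\left(V,A \right)} = V + V^{2}$ ($J{\left(V,A \right)} = V^{2} + V = V + V^{2}$)
$j{\left(H \right)} = H^{2} - 855 H$
$\sqrt{j{\left(J{\left(-19,U{\left(1 \right)} \right)} \right)} - 748511} = \sqrt{- 19 \left(1 - 19\right) \left(-855 - 19 \left(1 - 19\right)\right) - 748511} = \sqrt{\left(-19\right) \left(-18\right) \left(-855 - -342\right) - 748511} = \sqrt{342 \left(-855 + 342\right) - 748511} = \sqrt{342 \left(-513\right) - 748511} = \sqrt{-175446 - 748511} = \sqrt{-923957} = i \sqrt{923957}$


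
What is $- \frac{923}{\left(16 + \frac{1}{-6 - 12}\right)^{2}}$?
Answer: $- \frac{299052}{82369} \approx -3.6306$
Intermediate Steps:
$- \frac{923}{\left(16 + \frac{1}{-6 - 12}\right)^{2}} = - \frac{923}{\left(16 + \frac{1}{-18}\right)^{2}} = - \frac{923}{\left(16 - \frac{1}{18}\right)^{2}} = - \frac{923}{\left(\frac{287}{18}\right)^{2}} = - \frac{923}{\frac{82369}{324}} = \left(-923\right) \frac{324}{82369} = - \frac{299052}{82369}$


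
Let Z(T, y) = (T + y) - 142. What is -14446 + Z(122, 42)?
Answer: -14424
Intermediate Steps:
Z(T, y) = -142 + T + y
-14446 + Z(122, 42) = -14446 + (-142 + 122 + 42) = -14446 + 22 = -14424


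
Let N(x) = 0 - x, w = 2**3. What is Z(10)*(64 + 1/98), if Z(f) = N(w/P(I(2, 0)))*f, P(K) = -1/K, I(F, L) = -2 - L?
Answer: -501840/49 ≈ -10242.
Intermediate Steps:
w = 8
N(x) = -x
Z(f) = -16*f (Z(f) = (-8/((-1/(-2 - 1*0))))*f = (-8/((-1/(-2 + 0))))*f = (-8/((-1/(-2))))*f = (-8/((-1*(-1/2))))*f = (-8/1/2)*f = (-8*2)*f = (-1*16)*f = -16*f)
Z(10)*(64 + 1/98) = (-16*10)*(64 + 1/98) = -160*(64 + 1/98) = -160*6273/98 = -501840/49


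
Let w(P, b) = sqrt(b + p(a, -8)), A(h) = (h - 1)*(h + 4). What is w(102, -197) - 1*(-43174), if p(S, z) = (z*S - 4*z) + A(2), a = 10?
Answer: 43174 + I*sqrt(239) ≈ 43174.0 + 15.46*I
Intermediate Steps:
A(h) = (-1 + h)*(4 + h)
p(S, z) = 6 - 4*z + S*z (p(S, z) = (z*S - 4*z) + (-4 + 2**2 + 3*2) = (S*z - 4*z) + (-4 + 4 + 6) = (-4*z + S*z) + 6 = 6 - 4*z + S*z)
w(P, b) = sqrt(-42 + b) (w(P, b) = sqrt(b + (6 - 4*(-8) + 10*(-8))) = sqrt(b + (6 + 32 - 80)) = sqrt(b - 42) = sqrt(-42 + b))
w(102, -197) - 1*(-43174) = sqrt(-42 - 197) - 1*(-43174) = sqrt(-239) + 43174 = I*sqrt(239) + 43174 = 43174 + I*sqrt(239)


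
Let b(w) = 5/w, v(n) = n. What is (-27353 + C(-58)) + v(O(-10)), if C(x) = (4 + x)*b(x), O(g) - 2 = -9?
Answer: -793305/29 ≈ -27355.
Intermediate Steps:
O(g) = -7 (O(g) = 2 - 9 = -7)
C(x) = 5*(4 + x)/x (C(x) = (4 + x)*(5/x) = 5*(4 + x)/x)
(-27353 + C(-58)) + v(O(-10)) = (-27353 + (5 + 20/(-58))) - 7 = (-27353 + (5 + 20*(-1/58))) - 7 = (-27353 + (5 - 10/29)) - 7 = (-27353 + 135/29) - 7 = -793102/29 - 7 = -793305/29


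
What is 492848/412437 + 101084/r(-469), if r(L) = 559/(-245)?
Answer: -10213966016428/230552283 ≈ -44302.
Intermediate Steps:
r(L) = -559/245 (r(L) = 559*(-1/245) = -559/245)
492848/412437 + 101084/r(-469) = 492848/412437 + 101084/(-559/245) = 492848*(1/412437) + 101084*(-245/559) = 492848/412437 - 24765580/559 = -10213966016428/230552283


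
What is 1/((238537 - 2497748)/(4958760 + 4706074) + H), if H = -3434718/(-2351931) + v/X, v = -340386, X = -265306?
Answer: 1005112784495802154/2522451453479061295 ≈ 0.39847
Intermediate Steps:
H = 285302613179/103996900981 (H = -3434718/(-2351931) - 340386/(-265306) = -3434718*(-1/2351931) - 340386*(-1/265306) = 1144906/783977 + 170193/132653 = 285302613179/103996900981 ≈ 2.7434)
1/((238537 - 2497748)/(4958760 + 4706074) + H) = 1/((238537 - 2497748)/(4958760 + 4706074) + 285302613179/103996900981) = 1/(-2259211/9664834 + 285302613179/103996900981) = 1/(2522451453479061295/1005112784495802154) = 1005112784495802154/2522451453479061295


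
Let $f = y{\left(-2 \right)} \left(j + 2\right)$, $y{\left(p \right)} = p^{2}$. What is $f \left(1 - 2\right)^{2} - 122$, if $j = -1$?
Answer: $-118$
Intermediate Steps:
$f = 4$ ($f = \left(-2\right)^{2} \left(-1 + 2\right) = 4 \cdot 1 = 4$)
$f \left(1 - 2\right)^{2} - 122 = 4 \left(1 - 2\right)^{2} - 122 = 4 \left(-1\right)^{2} - 122 = 4 \cdot 1 - 122 = 4 - 122 = -118$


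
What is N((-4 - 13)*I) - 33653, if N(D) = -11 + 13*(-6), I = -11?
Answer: -33742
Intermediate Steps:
N(D) = -89 (N(D) = -11 - 78 = -89)
N((-4 - 13)*I) - 33653 = -89 - 33653 = -33742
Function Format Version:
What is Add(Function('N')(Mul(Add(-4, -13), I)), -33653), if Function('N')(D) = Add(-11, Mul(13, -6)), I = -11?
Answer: -33742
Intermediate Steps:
Function('N')(D) = -89 (Function('N')(D) = Add(-11, -78) = -89)
Add(Function('N')(Mul(Add(-4, -13), I)), -33653) = Add(-89, -33653) = -33742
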